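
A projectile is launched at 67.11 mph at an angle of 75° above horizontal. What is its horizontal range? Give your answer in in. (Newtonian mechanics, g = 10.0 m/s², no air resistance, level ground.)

v₀ = 67.11 mph × 0.44704 = 30.0009 m/s
R = v₀² × sin(2θ) / g = 30.0009² × sin(2 × 75°) / 10.0 = 900.054 × 0.5 / 10.0 = 45.0027 m
R = 45.0027 m / 0.0254 = 1772 in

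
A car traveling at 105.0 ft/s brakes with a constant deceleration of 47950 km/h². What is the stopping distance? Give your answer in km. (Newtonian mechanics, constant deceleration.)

v₀ = 105.0 ft/s × 0.3048 = 32.004 m/s
a = 47950 km/h² × 7.716049382716049e-05 = 3.69985 m/s²
d = v₀² / (2a) = 32.004² / (2 × 3.69985) = 1024.26 / 7.3997 = 138.419 m
d = 138.419 m / 1000.0 = 0.1384 km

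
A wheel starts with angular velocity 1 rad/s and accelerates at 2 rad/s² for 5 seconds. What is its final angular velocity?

ω = ω₀ + αt = 1 + 2 × 5 = 11 rad/s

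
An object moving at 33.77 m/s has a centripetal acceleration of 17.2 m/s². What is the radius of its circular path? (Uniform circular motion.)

r = v²/a_c = 33.77²/17.2 = 66.3 m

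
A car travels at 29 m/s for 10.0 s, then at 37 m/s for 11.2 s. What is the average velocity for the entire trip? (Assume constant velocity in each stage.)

d₁ = v₁t₁ = 29 × 10.0 = 290.0 m
d₂ = v₂t₂ = 37 × 11.2 = 414.4 m
d_total = 704.4 m, t_total = 21.2 s
v_avg = d_total/t_total = 704.4/21.2 = 33.23 m/s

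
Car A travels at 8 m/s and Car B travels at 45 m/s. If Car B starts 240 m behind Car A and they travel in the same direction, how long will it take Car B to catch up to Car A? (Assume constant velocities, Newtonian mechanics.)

Relative speed: v_rel = 45 - 8 = 37 m/s
Time to catch: t = d₀/v_rel = 240/37 = 6.49 s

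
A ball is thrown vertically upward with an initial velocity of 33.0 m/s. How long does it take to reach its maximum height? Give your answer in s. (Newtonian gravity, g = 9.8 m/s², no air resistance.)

t_up = v₀ / g = 33.0 / 9.8 = 3.367 s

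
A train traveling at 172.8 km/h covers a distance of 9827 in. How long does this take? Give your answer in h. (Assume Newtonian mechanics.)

d = 9827 in × 0.0254 = 249.606 m
v = 172.8 km/h × 0.2777777777777778 = 48.0 m/s
t = d / v = 249.606 / 48.0 = 5.20012 s
t = 5.20012 s / 3600.0 = 0.001444 h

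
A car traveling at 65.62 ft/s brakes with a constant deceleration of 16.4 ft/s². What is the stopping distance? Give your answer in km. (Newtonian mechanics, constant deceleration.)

v₀ = 65.62 ft/s × 0.3048 = 20.001 m/s
a = 16.4 ft/s² × 0.3048 = 4.99872 m/s²
d = v₀² / (2a) = 20.001² / (2 × 4.99872) = 400.04 / 9.99744 = 40.0142 m
d = 40.0142 m / 1000.0 = 0.04001 km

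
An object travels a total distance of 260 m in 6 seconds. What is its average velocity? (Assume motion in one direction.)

v_avg = Δd / Δt = 260 / 6 = 43.33 m/s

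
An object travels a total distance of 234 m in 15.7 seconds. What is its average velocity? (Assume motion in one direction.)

v_avg = Δd / Δt = 234 / 15.7 = 14.9 m/s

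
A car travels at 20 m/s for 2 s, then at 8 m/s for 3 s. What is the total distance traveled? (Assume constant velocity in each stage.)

d₁ = v₁t₁ = 20 × 2 = 40 m
d₂ = v₂t₂ = 8 × 3 = 24 m
d_total = 40 + 24 = 64 m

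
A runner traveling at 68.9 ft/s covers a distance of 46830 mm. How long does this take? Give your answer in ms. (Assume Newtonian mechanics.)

d = 46830 mm × 0.001 = 46.83 m
v = 68.9 ft/s × 0.3048 = 21.0007 m/s
t = d / v = 46.83 / 21.0007 = 2.22993 s
t = 2.22993 s / 0.001 = 2230 ms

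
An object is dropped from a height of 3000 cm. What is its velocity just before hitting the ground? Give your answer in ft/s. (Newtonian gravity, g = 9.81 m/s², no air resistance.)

h = 3000 cm × 0.01 = 30.0 m
v = √(2gh) = √(2 × 9.81 × 30.0) = 24.2611 m/s
v = 24.2611 m/s / 0.3048 = 79.6 ft/s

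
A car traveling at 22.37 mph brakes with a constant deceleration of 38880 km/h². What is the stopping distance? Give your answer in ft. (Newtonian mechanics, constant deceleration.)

v₀ = 22.37 mph × 0.44704 = 10.0003 m/s
a = 38880 km/h² × 7.716049382716049e-05 = 3.0 m/s²
d = v₀² / (2a) = 10.0003² / (2 × 3.0) = 100.006 / 6.0 = 16.6677 m
d = 16.6677 m / 0.3048 = 54.68 ft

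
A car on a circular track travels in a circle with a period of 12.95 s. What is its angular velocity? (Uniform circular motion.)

ω = 2π/T = 2π/12.95 = 0.4852 rad/s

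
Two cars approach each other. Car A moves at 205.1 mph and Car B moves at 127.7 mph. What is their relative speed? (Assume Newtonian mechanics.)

v_rel = v_A + v_B = 205.1 + 127.7 = 332.8 mph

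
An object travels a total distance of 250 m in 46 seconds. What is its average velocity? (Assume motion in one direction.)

v_avg = Δd / Δt = 250 / 46 = 5.43 m/s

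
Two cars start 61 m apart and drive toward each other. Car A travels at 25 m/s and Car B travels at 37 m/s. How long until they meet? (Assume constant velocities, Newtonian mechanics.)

Combined speed: v_combined = 25 + 37 = 62 m/s
Time to meet: t = d/v_combined = 61/62 = 0.98 s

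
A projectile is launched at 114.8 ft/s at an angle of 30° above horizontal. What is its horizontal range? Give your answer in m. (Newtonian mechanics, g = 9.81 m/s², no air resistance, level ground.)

v₀ = 114.8 ft/s × 0.3048 = 34.991 m/s
R = v₀² × sin(2θ) / g = 34.991² × sin(2 × 30°) / 9.81 = 1224.37 × 0.866025 / 9.81 = 108.1 m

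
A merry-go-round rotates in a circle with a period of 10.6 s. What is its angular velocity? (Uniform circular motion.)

ω = 2π/T = 2π/10.6 = 0.5928 rad/s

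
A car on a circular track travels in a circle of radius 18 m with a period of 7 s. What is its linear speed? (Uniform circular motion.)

v = 2πr/T = 2π×18/7 = 16.16 m/s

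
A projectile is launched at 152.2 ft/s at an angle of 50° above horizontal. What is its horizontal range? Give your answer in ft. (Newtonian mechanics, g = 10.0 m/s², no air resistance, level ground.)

v₀ = 152.2 ft/s × 0.3048 = 46.3906 m/s
R = v₀² × sin(2θ) / g = 46.3906² × sin(2 × 50°) / 10.0 = 2152.09 × 0.984808 / 10.0 = 211.94 m
R = 211.94 m / 0.3048 = 695.3 ft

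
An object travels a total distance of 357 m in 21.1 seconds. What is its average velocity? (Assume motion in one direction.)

v_avg = Δd / Δt = 357 / 21.1 = 16.92 m/s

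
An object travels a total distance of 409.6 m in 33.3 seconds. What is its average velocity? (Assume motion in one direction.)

v_avg = Δd / Δt = 409.6 / 33.3 = 12.3 m/s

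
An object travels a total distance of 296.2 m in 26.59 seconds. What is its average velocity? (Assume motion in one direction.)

v_avg = Δd / Δt = 296.2 / 26.59 = 11.14 m/s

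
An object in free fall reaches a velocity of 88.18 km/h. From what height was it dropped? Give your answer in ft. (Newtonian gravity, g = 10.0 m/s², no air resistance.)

v = 88.18 km/h × 0.2777777777777778 = 24.4944 m/s
h = v² / (2g) = 24.4944² / (2 × 10.0) = 29.9988 m
h = 29.9988 m / 0.3048 = 98.42 ft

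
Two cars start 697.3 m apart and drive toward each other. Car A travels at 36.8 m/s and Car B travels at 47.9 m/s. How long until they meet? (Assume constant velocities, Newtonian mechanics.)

Combined speed: v_combined = 36.8 + 47.9 = 84.7 m/s
Time to meet: t = d/v_combined = 697.3/84.7 = 8.23 s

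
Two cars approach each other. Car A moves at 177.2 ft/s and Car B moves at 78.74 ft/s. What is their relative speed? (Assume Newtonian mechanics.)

v_rel = v_A + v_B = 177.2 + 78.74 = 255.94 ft/s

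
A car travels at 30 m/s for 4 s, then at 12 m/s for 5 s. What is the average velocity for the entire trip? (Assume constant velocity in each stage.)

d₁ = v₁t₁ = 30 × 4 = 120 m
d₂ = v₂t₂ = 12 × 5 = 60 m
d_total = 180 m, t_total = 9 s
v_avg = d_total/t_total = 180/9 = 20.0 m/s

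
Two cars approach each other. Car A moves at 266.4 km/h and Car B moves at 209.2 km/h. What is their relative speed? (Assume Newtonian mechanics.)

v_rel = v_A + v_B = 266.4 + 209.2 = 475.6 km/h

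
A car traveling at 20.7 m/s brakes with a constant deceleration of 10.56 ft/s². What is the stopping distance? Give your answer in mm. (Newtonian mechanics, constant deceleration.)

a = 10.56 ft/s² × 0.3048 = 3.21869 m/s²
d = v₀² / (2a) = 20.7² / (2 × 3.21869) = 428.49 / 6.43738 = 66.5628 m
d = 66.5628 m / 0.001 = 66560 mm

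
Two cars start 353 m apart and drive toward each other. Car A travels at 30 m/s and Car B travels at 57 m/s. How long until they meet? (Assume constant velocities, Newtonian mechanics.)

Combined speed: v_combined = 30 + 57 = 87 m/s
Time to meet: t = d/v_combined = 353/87 = 4.06 s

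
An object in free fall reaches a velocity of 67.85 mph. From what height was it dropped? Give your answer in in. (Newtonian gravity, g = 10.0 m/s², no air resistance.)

v = 67.85 mph × 0.44704 = 30.3317 m/s
h = v² / (2g) = 30.3317² / (2 × 10.0) = 46.0006 m
h = 46.0006 m / 0.0254 = 1811 in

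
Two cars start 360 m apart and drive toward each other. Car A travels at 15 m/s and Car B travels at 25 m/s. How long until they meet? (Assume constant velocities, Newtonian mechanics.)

Combined speed: v_combined = 15 + 25 = 40 m/s
Time to meet: t = d/v_combined = 360/40 = 9.0 s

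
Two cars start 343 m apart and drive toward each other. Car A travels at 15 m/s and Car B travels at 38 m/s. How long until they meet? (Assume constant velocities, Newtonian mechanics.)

Combined speed: v_combined = 15 + 38 = 53 m/s
Time to meet: t = d/v_combined = 343/53 = 6.47 s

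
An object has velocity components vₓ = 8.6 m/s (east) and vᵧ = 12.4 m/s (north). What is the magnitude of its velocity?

|v| = √(vₓ² + vᵧ²) = √(8.6² + 12.4²) = √(227.72) = 15.09 m/s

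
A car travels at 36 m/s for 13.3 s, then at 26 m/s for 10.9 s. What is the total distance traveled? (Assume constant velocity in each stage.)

d₁ = v₁t₁ = 36 × 13.3 = 478.8 m
d₂ = v₂t₂ = 26 × 10.9 = 283.4 m
d_total = 478.8 + 283.4 = 762.2 m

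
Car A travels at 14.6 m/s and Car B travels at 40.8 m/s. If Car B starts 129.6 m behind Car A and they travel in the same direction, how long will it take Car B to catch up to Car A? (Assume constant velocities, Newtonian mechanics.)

Relative speed: v_rel = 40.8 - 14.6 = 26.2 m/s
Time to catch: t = d₀/v_rel = 129.6/26.2 = 4.95 s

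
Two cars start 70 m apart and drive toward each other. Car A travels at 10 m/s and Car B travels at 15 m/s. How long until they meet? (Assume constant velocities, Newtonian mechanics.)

Combined speed: v_combined = 10 + 15 = 25 m/s
Time to meet: t = d/v_combined = 70/25 = 2.8 s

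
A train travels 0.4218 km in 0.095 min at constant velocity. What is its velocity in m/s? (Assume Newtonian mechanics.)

d = 0.4218 km × 1000.0 = 421.8 m
t = 0.095 min × 60.0 = 5.7 s
v = d / t = 421.8 / 5.7 = 74.0 m/s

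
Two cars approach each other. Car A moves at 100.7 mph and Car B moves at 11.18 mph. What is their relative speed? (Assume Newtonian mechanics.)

v_rel = v_A + v_B = 100.7 + 11.18 = 111.88 mph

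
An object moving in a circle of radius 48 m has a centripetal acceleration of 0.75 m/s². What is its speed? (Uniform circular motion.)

v = √(a_c × r) = √(0.75 × 48) = 6.0 m/s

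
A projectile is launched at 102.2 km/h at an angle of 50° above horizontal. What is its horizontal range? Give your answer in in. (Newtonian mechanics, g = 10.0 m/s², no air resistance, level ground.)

v₀ = 102.2 km/h × 0.2777777777777778 = 28.3889 m/s
R = v₀² × sin(2θ) / g = 28.3889² × sin(2 × 50°) / 10.0 = 805.93 × 0.984808 / 10.0 = 79.3686 m
R = 79.3686 m / 0.0254 = 3125 in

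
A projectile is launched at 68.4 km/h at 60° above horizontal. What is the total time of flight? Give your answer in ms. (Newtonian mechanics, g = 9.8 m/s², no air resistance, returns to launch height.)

v₀ = 68.4 km/h × 0.2777777777777778 = 19.0 m/s
T = 2 × v₀ × sin(θ) / g = 2 × 19.0 × sin(60°) / 9.8 = 2 × 19.0 × 0.866025 / 9.8 = 3.35806 s
T = 3.35806 s / 0.001 = 3358 ms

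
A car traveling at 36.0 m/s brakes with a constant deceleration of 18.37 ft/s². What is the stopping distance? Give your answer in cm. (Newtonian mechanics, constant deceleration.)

a = 18.37 ft/s² × 0.3048 = 5.59918 m/s²
d = v₀² / (2a) = 36.0² / (2 × 5.59918) = 1296.0 / 11.1984 = 115.731 m
d = 115.731 m / 0.01 = 11570 cm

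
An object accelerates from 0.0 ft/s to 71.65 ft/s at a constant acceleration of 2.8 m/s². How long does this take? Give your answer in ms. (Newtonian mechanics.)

v₀ = 0.0 ft/s × 0.3048 = 0.0 m/s
v = 71.65 ft/s × 0.3048 = 21.8389 m/s
t = (v - v₀) / a = (21.8389 - 0.0) / 2.8 = 7.79961 s
t = 7.79961 s / 0.001 = 7800 ms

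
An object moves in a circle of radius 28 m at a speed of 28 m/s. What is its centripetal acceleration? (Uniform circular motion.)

a_c = v²/r = 28²/28 = 784/28 = 28.0 m/s²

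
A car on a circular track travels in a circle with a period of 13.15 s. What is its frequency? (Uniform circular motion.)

f = 1/T = 1/13.15 = 0.076 Hz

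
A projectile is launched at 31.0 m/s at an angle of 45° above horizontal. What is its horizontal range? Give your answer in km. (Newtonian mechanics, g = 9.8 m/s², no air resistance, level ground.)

R = v₀² × sin(2θ) / g = 31.0² × sin(2 × 45°) / 9.8 = 961.0 × 1.0 / 9.8 = 98.0612 m
R = 98.0612 m / 1000.0 = 0.09806 km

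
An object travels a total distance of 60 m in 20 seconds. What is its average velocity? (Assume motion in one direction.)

v_avg = Δd / Δt = 60 / 20 = 3.0 m/s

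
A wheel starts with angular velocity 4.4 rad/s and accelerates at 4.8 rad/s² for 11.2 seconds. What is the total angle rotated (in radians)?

θ = ω₀t + ½αt² = 4.4×11.2 + ½×4.8×11.2² = 350.34 rad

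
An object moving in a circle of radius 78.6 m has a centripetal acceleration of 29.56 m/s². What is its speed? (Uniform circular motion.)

v = √(a_c × r) = √(29.56 × 78.6) = 48.2 m/s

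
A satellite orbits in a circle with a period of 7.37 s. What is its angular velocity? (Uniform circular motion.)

ω = 2π/T = 2π/7.37 = 0.8525 rad/s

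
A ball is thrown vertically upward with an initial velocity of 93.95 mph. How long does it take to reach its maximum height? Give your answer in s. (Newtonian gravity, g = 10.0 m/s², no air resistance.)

v₀ = 93.95 mph × 0.44704 = 41.9994 m/s
t_up = v₀ / g = 41.9994 / 10.0 = 4.2 s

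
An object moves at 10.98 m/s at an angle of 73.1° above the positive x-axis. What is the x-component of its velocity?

vₓ = v cos(θ) = 10.98 × cos(73.1°) = 3.19 m/s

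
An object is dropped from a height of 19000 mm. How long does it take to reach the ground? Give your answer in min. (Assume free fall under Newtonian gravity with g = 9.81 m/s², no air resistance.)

h = 19000 mm × 0.001 = 19.0 m
t = √(2h/g) = √(2 × 19.0 / 9.81) = 1.96815 s
t = 1.96815 s / 60.0 = 0.0328 min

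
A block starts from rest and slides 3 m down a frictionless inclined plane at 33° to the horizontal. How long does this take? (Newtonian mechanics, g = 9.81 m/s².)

a = g sin(θ) = 9.81 × sin(33°) = 5.3429 m/s²
t = √(2d/a) = √(2 × 3 / 5.3429) = 1.06 s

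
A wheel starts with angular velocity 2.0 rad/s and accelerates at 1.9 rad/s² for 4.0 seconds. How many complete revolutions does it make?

θ = ω₀t + ½αt² = 2.0×4.0 + ½×1.9×4.0² = 23.2 rad
Total revolutions = θ/(2π) = 23.2/(2π) = 3.69
Complete revolutions = ⌊3.69⌋ = 3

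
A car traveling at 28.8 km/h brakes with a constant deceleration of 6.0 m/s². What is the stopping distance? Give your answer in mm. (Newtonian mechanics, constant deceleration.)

v₀ = 28.8 km/h × 0.2777777777777778 = 8.0 m/s
d = v₀² / (2a) = 8.0² / (2 × 6.0) = 64.0 / 12.0 = 5.33333 m
d = 5.33333 m / 0.001 = 5333 mm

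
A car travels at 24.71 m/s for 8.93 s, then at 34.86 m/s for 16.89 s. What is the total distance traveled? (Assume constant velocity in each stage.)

d₁ = v₁t₁ = 24.71 × 8.93 = 220.6603 m
d₂ = v₂t₂ = 34.86 × 16.89 = 588.7854 m
d_total = 220.6603 + 588.7854 = 809.45 m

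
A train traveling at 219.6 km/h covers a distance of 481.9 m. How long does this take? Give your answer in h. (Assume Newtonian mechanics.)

v = 219.6 km/h × 0.2777777777777778 = 61.0 m/s
t = d / v = 481.9 / 61.0 = 7.9 s
t = 7.9 s / 3600.0 = 0.002194 h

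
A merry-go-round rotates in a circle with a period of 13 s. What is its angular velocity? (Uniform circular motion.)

ω = 2π/T = 2π/13 = 0.4833 rad/s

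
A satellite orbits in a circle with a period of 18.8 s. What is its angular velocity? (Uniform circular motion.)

ω = 2π/T = 2π/18.8 = 0.3342 rad/s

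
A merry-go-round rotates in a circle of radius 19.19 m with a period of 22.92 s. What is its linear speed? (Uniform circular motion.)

v = 2πr/T = 2π×19.19/22.92 = 5.26 m/s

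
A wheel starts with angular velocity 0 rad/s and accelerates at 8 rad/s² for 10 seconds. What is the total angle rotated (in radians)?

θ = ω₀t + ½αt² = 0×10 + ½×8×10² = 400.0 rad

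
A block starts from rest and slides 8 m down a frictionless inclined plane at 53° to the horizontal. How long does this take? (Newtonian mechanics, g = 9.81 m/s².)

a = g sin(θ) = 9.81 × sin(53°) = 7.8346 m/s²
t = √(2d/a) = √(2 × 8 / 7.8346) = 1.43 s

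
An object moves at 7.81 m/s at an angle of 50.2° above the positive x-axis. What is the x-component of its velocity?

vₓ = v cos(θ) = 7.81 × cos(50.2°) = 5.0 m/s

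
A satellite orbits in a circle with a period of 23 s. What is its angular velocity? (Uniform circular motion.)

ω = 2π/T = 2π/23 = 0.2732 rad/s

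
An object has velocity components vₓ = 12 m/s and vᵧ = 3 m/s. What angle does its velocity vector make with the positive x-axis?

θ = arctan(vᵧ/vₓ) = arctan(3/12) = 14.04°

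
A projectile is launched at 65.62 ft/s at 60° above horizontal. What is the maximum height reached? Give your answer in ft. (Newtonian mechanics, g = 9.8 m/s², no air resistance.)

v₀ = 65.62 ft/s × 0.3048 = 20.001 m/s
H = v₀² × sin²(θ) / (2g) = 20.001² × sin(60°)² / (2 × 9.8) = 400.04 × 0.75 / 19.6 = 15.3077 m
H = 15.3077 m / 0.3048 = 50.22 ft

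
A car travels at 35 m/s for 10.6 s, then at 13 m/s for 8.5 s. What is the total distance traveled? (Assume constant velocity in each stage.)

d₁ = v₁t₁ = 35 × 10.6 = 371.0 m
d₂ = v₂t₂ = 13 × 8.5 = 110.5 m
d_total = 371.0 + 110.5 = 481.5 m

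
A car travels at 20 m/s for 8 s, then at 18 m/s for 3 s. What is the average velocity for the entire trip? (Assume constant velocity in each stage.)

d₁ = v₁t₁ = 20 × 8 = 160 m
d₂ = v₂t₂ = 18 × 3 = 54 m
d_total = 214 m, t_total = 11 s
v_avg = d_total/t_total = 214/11 = 19.45 m/s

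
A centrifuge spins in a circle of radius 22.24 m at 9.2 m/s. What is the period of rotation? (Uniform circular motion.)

T = 2πr/v = 2π×22.24/9.2 = 15.19 s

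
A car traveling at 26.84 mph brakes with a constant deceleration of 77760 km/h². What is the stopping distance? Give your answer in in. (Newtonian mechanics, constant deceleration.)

v₀ = 26.84 mph × 0.44704 = 11.9986 m/s
a = 77760 km/h² × 7.716049382716049e-05 = 6.0 m/s²
d = v₀² / (2a) = 11.9986² / (2 × 6.0) = 143.966 / 12.0 = 11.9972 m
d = 11.9972 m / 0.0254 = 472.3 in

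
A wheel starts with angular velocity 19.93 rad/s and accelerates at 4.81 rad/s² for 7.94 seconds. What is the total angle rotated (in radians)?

θ = ω₀t + ½αt² = 19.93×7.94 + ½×4.81×7.94² = 309.86 rad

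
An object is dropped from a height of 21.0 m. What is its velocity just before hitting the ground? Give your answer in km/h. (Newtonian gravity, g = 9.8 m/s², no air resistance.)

v = √(2gh) = √(2 × 9.8 × 21.0) = 20.2879 m/s
v = 20.2879 m/s / 0.2777777777777778 = 73.04 km/h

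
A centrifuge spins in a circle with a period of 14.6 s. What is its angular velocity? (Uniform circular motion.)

ω = 2π/T = 2π/14.6 = 0.4304 rad/s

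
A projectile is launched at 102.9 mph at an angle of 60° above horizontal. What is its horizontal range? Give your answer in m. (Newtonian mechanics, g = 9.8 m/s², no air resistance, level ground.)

v₀ = 102.9 mph × 0.44704 = 46.0004 m/s
R = v₀² × sin(2θ) / g = 46.0004² × sin(2 × 60°) / 9.8 = 2116.04 × 0.866025 / 9.8 = 187.0 m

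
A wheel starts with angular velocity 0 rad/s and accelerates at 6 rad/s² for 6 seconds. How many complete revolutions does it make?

θ = ω₀t + ½αt² = 0×6 + ½×6×6² = 108.0 rad
Total revolutions = θ/(2π) = 108.0/(2π) = 17.19
Complete revolutions = ⌊17.19⌋ = 17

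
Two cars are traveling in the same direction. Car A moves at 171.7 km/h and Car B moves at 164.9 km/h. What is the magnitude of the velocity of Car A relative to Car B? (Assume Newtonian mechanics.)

v_rel = |v_A - v_B| = |171.7 - 164.9| = 6.8 km/h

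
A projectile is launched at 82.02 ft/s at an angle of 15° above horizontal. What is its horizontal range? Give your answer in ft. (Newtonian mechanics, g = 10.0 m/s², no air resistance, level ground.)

v₀ = 82.02 ft/s × 0.3048 = 24.9997 m/s
R = v₀² × sin(2θ) / g = 24.9997² × sin(2 × 15°) / 10.0 = 624.985 × 0.5 / 10.0 = 31.2492 m
R = 31.2492 m / 0.3048 = 102.5 ft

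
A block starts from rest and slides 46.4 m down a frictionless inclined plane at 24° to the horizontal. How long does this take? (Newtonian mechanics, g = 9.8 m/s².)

a = g sin(θ) = 9.8 × sin(24°) = 3.986 m/s²
t = √(2d/a) = √(2 × 46.4 / 3.986) = 4.83 s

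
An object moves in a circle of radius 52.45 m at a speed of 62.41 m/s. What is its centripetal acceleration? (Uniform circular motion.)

a_c = v²/r = 62.41²/52.45 = 3895.0081/52.45 = 74.26 m/s²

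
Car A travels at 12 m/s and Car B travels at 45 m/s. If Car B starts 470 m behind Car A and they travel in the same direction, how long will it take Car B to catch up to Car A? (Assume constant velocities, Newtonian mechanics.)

Relative speed: v_rel = 45 - 12 = 33 m/s
Time to catch: t = d₀/v_rel = 470/33 = 14.24 s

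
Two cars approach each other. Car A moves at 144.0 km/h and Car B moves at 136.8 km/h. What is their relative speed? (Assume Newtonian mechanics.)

v_rel = v_A + v_B = 144.0 + 136.8 = 280.8 km/h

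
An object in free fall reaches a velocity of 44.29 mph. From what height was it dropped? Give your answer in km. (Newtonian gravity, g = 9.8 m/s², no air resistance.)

v = 44.29 mph × 0.44704 = 19.7994 m/s
h = v² / (2g) = 19.7994² / (2 × 9.8) = 20.0008 m
h = 20.0008 m / 1000.0 = 0.02 km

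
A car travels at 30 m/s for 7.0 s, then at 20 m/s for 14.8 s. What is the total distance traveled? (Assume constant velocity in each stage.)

d₁ = v₁t₁ = 30 × 7.0 = 210.0 m
d₂ = v₂t₂ = 20 × 14.8 = 296.0 m
d_total = 210.0 + 296.0 = 506.0 m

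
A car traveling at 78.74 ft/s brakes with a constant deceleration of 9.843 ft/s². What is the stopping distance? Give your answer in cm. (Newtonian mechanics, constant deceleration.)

v₀ = 78.74 ft/s × 0.3048 = 23.99995 m/s
a = 9.843 ft/s² × 0.3048 = 3.000146 m/s²
d = v₀² / (2a) = 23.99995² / (2 × 3.000146) = 575.9976 / 6.000292 = 95.99493 m
d = 95.99493 m / 0.01 = 9599 cm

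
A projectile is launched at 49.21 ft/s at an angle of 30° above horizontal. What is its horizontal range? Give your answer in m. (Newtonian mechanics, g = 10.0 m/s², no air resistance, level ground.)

v₀ = 49.21 ft/s × 0.3048 = 14.9992 m/s
R = v₀² × sin(2θ) / g = 14.9992² × sin(2 × 30°) / 10.0 = 224.976 × 0.866025 / 10.0 = 19.48 m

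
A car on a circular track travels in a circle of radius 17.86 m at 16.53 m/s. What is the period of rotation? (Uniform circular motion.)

T = 2πr/v = 2π×17.86/16.53 = 6.79 s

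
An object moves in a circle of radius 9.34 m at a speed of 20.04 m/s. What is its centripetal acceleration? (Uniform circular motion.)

a_c = v²/r = 20.04²/9.34 = 401.6016/9.34 = 43.0 m/s²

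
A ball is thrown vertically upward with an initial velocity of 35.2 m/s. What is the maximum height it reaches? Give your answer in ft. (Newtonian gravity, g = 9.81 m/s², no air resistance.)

h_max = v₀² / (2g) = 35.2² / (2 × 9.81) = 1239.04 / 19.62 = 63.1519 m
h_max = 63.1519 m / 0.3048 = 207.2 ft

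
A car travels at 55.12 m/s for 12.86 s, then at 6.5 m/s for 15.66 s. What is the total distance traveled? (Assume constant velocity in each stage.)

d₁ = v₁t₁ = 55.12 × 12.86 = 708.8432 m
d₂ = v₂t₂ = 6.5 × 15.66 = 101.79 m
d_total = 708.8432 + 101.79 = 810.63 m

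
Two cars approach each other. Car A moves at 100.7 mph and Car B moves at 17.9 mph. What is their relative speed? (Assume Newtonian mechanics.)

v_rel = v_A + v_B = 100.7 + 17.9 = 118.6 mph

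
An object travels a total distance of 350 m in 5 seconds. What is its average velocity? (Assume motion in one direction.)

v_avg = Δd / Δt = 350 / 5 = 70.0 m/s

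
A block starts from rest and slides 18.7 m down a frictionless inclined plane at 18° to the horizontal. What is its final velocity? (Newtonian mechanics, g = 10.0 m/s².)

a = g sin(θ) = 10.0 × sin(18°) = 3.0902 m/s²
v = √(2ad) = √(2 × 3.0902 × 18.7) = 10.75 m/s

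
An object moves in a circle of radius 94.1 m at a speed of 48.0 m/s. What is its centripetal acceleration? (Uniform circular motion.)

a_c = v²/r = 48.0²/94.1 = 2304.0/94.1 = 24.48 m/s²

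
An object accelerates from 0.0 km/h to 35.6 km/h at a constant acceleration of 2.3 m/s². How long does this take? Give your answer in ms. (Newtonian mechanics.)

v₀ = 0.0 km/h × 0.2777777777777778 = 0.0 m/s
v = 35.6 km/h × 0.2777777777777778 = 9.88889 m/s
t = (v - v₀) / a = (9.88889 - 0.0) / 2.3 = 4.29952 s
t = 4.29952 s / 0.001 = 4300 ms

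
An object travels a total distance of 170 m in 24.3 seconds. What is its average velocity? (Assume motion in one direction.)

v_avg = Δd / Δt = 170 / 24.3 = 7.0 m/s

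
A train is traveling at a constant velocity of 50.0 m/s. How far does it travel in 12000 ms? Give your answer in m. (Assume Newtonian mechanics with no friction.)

t = 12000 ms × 0.001 = 12.0 s
d = v × t = 50.0 × 12.0 = 600.0 m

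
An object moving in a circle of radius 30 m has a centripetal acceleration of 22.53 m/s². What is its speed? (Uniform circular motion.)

v = √(a_c × r) = √(22.53 × 30) = 26.0 m/s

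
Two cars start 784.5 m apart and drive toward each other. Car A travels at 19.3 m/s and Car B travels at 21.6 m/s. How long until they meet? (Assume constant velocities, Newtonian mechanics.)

Combined speed: v_combined = 19.3 + 21.6 = 40.9 m/s
Time to meet: t = d/v_combined = 784.5/40.9 = 19.18 s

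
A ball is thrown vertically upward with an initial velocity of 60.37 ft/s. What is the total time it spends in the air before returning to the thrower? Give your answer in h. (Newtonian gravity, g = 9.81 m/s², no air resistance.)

v₀ = 60.37 ft/s × 0.3048 = 18.4008 m/s
t_total = 2 × v₀ / g = 2 × 18.4008 / 9.81 = 3.75144 s
t_total = 3.75144 s / 3600.0 = 0.001042 h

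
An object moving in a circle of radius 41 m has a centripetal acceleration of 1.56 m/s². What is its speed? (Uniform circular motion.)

v = √(a_c × r) = √(1.56 × 41) = 8.0 m/s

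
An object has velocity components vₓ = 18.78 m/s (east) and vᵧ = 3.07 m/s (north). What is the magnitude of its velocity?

|v| = √(vₓ² + vᵧ²) = √(18.78² + 3.07²) = √(362.1133) = 19.03 m/s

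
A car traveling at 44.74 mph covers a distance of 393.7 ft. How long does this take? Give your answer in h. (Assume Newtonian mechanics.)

d = 393.7 ft × 0.3048 = 120.0 m
v = 44.74 mph × 0.44704 = 20.0006 m/s
t = d / v = 120.0 / 20.0006 = 5.99982 s
t = 5.99982 s / 3600.0 = 0.001667 h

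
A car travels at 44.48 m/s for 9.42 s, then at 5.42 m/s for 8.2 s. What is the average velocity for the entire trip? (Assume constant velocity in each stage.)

d₁ = v₁t₁ = 44.48 × 9.42 = 419.0016 m
d₂ = v₂t₂ = 5.42 × 8.2 = 44.444 m
d_total = 463.4456 m, t_total = 17.62 s
v_avg = d_total/t_total = 463.4456/17.62 = 26.3 m/s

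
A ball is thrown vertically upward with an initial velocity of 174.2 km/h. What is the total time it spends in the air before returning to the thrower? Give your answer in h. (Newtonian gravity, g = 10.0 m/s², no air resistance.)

v₀ = 174.2 km/h × 0.2777777777777778 = 48.3889 m/s
t_total = 2 × v₀ / g = 2 × 48.3889 / 10.0 = 9.67778 s
t_total = 9.67778 s / 3600.0 = 0.002688 h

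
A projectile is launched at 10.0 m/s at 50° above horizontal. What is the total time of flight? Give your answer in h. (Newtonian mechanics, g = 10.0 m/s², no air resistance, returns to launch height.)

T = 2 × v₀ × sin(θ) / g = 2 × 10.0 × sin(50°) / 10.0 = 2 × 10.0 × 0.766044 / 10.0 = 1.53209 s
T = 1.53209 s / 3600.0 = 0.0004256 h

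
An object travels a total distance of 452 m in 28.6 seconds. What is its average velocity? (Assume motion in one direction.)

v_avg = Δd / Δt = 452 / 28.6 = 15.8 m/s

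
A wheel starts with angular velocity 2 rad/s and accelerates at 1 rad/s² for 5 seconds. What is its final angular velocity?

ω = ω₀ + αt = 2 + 1 × 5 = 7 rad/s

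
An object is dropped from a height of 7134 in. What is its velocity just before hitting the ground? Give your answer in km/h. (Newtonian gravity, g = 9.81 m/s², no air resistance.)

h = 7134 in × 0.0254 = 181.204 m
v = √(2gh) = √(2 × 9.81 × 181.204) = 59.6257 m/s
v = 59.6257 m/s / 0.2777777777777778 = 214.7 km/h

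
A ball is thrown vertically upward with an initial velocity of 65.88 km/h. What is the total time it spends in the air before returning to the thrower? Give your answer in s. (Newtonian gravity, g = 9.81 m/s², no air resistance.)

v₀ = 65.88 km/h × 0.2777777777777778 = 18.3 m/s
t_total = 2 × v₀ / g = 2 × 18.3 / 9.81 = 3.731 s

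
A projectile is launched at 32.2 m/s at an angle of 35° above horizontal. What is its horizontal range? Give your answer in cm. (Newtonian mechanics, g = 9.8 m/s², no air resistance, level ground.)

R = v₀² × sin(2θ) / g = 32.2² × sin(2 × 35°) / 9.8 = 1036.84 × 0.939693 / 9.8 = 99.4195 m
R = 99.4195 m / 0.01 = 9942 cm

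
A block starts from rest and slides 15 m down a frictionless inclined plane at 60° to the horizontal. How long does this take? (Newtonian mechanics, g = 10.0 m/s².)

a = g sin(θ) = 10.0 × sin(60°) = 8.6603 m/s²
t = √(2d/a) = √(2 × 15 / 8.6603) = 1.86 s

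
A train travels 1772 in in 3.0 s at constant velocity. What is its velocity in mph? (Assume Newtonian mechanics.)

d = 1772 in × 0.0254 = 45.0088 m
v = d / t = 45.0088 / 3.0 = 15.0029 m/s
v = 15.0029 m/s / 0.44704 = 33.56 mph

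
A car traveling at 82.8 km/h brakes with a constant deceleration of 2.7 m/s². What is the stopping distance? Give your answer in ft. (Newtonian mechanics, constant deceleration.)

v₀ = 82.8 km/h × 0.2777777777777778 = 23.0 m/s
d = v₀² / (2a) = 23.0² / (2 × 2.7) = 529.0 / 5.4 = 97.963 m
d = 97.963 m / 0.3048 = 321.4 ft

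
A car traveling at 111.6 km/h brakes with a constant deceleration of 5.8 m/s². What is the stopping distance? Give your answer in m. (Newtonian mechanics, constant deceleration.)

v₀ = 111.6 km/h × 0.2777777777777778 = 31.0 m/s
d = v₀² / (2a) = 31.0² / (2 × 5.8) = 961.0 / 11.6 = 82.84 m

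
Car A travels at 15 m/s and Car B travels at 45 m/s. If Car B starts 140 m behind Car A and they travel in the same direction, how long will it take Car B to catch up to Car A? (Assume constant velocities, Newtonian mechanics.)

Relative speed: v_rel = 45 - 15 = 30 m/s
Time to catch: t = d₀/v_rel = 140/30 = 4.67 s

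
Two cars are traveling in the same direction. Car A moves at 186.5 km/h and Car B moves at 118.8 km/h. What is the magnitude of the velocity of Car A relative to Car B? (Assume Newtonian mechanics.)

v_rel = |v_A - v_B| = |186.5 - 118.8| = 67.7 km/h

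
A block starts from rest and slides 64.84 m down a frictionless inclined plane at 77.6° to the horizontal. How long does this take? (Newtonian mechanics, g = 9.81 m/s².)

a = g sin(θ) = 9.81 × sin(77.6°) = 9.5812 m/s²
t = √(2d/a) = √(2 × 64.84 / 9.5812) = 3.68 s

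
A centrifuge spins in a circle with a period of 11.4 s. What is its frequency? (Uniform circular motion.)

f = 1/T = 1/11.4 = 0.0877 Hz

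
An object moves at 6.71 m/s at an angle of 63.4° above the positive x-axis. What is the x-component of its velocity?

vₓ = v cos(θ) = 6.71 × cos(63.4°) = 3.0 m/s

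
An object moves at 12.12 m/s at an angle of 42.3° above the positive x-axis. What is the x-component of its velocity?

vₓ = v cos(θ) = 12.12 × cos(42.3°) = 8.96 m/s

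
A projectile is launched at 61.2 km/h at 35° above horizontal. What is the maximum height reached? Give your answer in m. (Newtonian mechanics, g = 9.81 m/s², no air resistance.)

v₀ = 61.2 km/h × 0.2777777777777778 = 17.0 m/s
H = v₀² × sin²(θ) / (2g) = 17.0² × sin(35°)² / (2 × 9.81) = 289.0 × 0.32899 / 19.62 = 4.846 m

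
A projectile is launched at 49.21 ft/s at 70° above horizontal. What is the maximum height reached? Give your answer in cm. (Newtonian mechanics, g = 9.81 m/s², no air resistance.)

v₀ = 49.21 ft/s × 0.3048 = 14.9992 m/s
H = v₀² × sin²(θ) / (2g) = 14.9992² × sin(70°)² / (2 × 9.81) = 224.976 × 0.883022 / 19.62 = 10.1253 m
H = 10.1253 m / 0.01 = 1013 cm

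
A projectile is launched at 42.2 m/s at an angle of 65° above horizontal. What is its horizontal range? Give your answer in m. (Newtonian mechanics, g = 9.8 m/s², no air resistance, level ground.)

R = v₀² × sin(2θ) / g = 42.2² × sin(2 × 65°) / 9.8 = 1780.84 × 0.766044 / 9.8 = 139.2 m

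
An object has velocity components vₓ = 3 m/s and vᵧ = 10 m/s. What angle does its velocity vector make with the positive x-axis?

θ = arctan(vᵧ/vₓ) = arctan(10/3) = 73.3°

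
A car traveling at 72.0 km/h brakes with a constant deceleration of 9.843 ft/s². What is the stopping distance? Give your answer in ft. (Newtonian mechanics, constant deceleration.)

v₀ = 72.0 km/h × 0.2777777777777778 = 20.0 m/s
a = 9.843 ft/s² × 0.3048 = 3.00015 m/s²
d = v₀² / (2a) = 20.0² / (2 × 3.00015) = 400.0 / 6.0003 = 66.6633 m
d = 66.6633 m / 0.3048 = 218.7 ft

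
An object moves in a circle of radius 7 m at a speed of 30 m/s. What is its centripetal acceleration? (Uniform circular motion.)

a_c = v²/r = 30²/7 = 900/7 = 128.57 m/s²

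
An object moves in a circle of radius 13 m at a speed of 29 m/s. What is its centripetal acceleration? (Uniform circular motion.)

a_c = v²/r = 29²/13 = 841/13 = 64.69 m/s²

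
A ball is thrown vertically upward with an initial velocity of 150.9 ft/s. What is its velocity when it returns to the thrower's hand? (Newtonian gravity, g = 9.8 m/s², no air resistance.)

By conservation of energy (no air resistance), the ball returns to the throw height with the same speed as launch, but directed downward.
|v_ground| = v₀ = 150.9 ft/s
v_ground = 150.9 ft/s (downward)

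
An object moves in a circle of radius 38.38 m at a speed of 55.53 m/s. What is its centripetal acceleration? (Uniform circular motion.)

a_c = v²/r = 55.53²/38.38 = 3083.5809/38.38 = 80.34 m/s²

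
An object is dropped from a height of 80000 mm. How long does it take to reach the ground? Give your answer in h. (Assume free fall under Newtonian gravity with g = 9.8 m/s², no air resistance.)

h = 80000 mm × 0.001 = 80.0 m
t = √(2h/g) = √(2 × 80.0 / 9.8) = 4.04061 s
t = 4.04061 s / 3600.0 = 0.001122 h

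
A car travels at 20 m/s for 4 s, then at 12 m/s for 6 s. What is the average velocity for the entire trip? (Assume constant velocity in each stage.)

d₁ = v₁t₁ = 20 × 4 = 80 m
d₂ = v₂t₂ = 12 × 6 = 72 m
d_total = 152 m, t_total = 10 s
v_avg = d_total/t_total = 152/10 = 15.2 m/s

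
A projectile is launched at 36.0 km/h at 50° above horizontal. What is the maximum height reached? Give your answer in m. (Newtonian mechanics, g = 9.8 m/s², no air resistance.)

v₀ = 36.0 km/h × 0.2777777777777778 = 10.0 m/s
H = v₀² × sin²(θ) / (2g) = 10.0² × sin(50°)² / (2 × 9.8) = 100.0 × 0.586824 / 19.6 = 2.994 m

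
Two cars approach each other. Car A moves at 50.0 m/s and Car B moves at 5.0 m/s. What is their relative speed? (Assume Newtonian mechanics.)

v_rel = v_A + v_B = 50.0 + 5.0 = 55.0 m/s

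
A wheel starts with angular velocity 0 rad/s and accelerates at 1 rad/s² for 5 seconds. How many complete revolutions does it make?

θ = ω₀t + ½αt² = 0×5 + ½×1×5² = 12.5 rad
Total revolutions = θ/(2π) = 12.5/(2π) = 1.99
Complete revolutions = ⌊1.99⌋ = 1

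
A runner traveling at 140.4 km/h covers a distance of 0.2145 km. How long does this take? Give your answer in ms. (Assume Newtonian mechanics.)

d = 0.2145 km × 1000.0 = 214.5 m
v = 140.4 km/h × 0.2777777777777778 = 39.0 m/s
t = d / v = 214.5 / 39.0 = 5.5 s
t = 5.5 s / 0.001 = 5500 ms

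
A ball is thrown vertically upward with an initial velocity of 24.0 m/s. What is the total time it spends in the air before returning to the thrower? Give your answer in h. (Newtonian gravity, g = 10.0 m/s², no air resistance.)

t_total = 2 × v₀ / g = 2 × 24.0 / 10.0 = 4.8 s
t_total = 4.8 s / 3600.0 = 0.001333 h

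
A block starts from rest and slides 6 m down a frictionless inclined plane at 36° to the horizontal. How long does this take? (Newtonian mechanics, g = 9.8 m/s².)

a = g sin(θ) = 9.8 × sin(36°) = 5.7603 m/s²
t = √(2d/a) = √(2 × 6 / 5.7603) = 1.44 s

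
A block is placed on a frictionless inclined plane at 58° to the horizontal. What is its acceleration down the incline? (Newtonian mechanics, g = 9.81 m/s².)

a = g sin(θ) = 9.81 × sin(58°) = 9.81 × 0.848 = 8.32 m/s²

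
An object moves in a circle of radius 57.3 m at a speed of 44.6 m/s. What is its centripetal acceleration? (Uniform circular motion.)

a_c = v²/r = 44.6²/57.3 = 1989.16/57.3 = 34.71 m/s²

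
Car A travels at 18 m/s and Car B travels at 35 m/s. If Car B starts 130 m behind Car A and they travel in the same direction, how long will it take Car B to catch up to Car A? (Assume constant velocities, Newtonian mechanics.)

Relative speed: v_rel = 35 - 18 = 17 m/s
Time to catch: t = d₀/v_rel = 130/17 = 7.65 s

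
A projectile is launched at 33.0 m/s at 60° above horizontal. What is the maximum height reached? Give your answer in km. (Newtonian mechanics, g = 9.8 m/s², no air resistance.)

H = v₀² × sin²(θ) / (2g) = 33.0² × sin(60°)² / (2 × 9.8) = 1089.0 × 0.75 / 19.6 = 41.6709 m
H = 41.6709 m / 1000.0 = 0.04167 km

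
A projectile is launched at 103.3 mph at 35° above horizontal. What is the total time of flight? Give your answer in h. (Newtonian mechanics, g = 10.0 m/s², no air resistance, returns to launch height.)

v₀ = 103.3 mph × 0.44704 = 46.1792 m/s
T = 2 × v₀ × sin(θ) / g = 2 × 46.1792 × sin(35°) / 10.0 = 2 × 46.1792 × 0.573576 / 10.0 = 5.29746 s
T = 5.29746 s / 3600.0 = 0.001472 h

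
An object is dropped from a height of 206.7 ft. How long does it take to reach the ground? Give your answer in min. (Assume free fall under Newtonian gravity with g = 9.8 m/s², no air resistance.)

h = 206.7 ft × 0.3048 = 63.0022 m
t = √(2h/g) = √(2 × 63.0022 / 9.8) = 3.58575 s
t = 3.58575 s / 60.0 = 0.05976 min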